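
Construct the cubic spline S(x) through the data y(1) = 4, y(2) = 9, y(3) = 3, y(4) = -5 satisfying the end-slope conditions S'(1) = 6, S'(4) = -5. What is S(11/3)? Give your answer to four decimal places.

Put σ_i = S'' at the i-th knot. Here h = (1, 1, 1) and Δ = (5, -6, -8), so the interior equations h_(i-1)·σ_(i-1) + 2(h_(i-1)+h_i)·σ_i + h_i·σ_(i+1) = 6(Δ_i − Δ_(i-1)) read
  1·σ_0 + 4·σ_1 + 1·σ_2 = 6(Δ_1 - Δ_0) = -66
  1·σ_1 + 4·σ_2 + 1·σ_3 = 6(Δ_2 - Δ_1) = -12
Clamped end conditions give two more equations: 2h_0·σ_0 + h_0·σ_1 = 6(Δ_0 - S'(1)) = -6 and h_2·σ_2 + 2h_2·σ_3 = 6(S'(4) - Δ_2) = 18.
Forward elimination and back-substitution give σ_0 = 88/15, σ_1 = -266/15, σ_2 = -14/15, σ_3 = 142/15.
On [3, 4], S(x) = 3 - 139/15·(x - 3) - 7/15·(x - 3)² + 26/15·(x - 3)³.
With (x - 3) = 2/3: S(11/3) = -1163/405.

-2.8716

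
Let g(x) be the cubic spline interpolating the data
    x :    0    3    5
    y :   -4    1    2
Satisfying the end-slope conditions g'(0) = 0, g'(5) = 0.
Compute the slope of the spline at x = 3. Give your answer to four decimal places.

1.4500

With m_i denoting the second derivative at x_i, h_i = 3, 2, and Δ_i = (y_(i+1) − y_i)/h_i = 5/3, 1/2:
  3·m_0 + 10·m_1 + 2·m_2 = 6(Δ_1 - Δ_0) = -7
Clamped end conditions give two more equations: 2h_0·m_0 + h_0·m_1 = 6(Δ_0 - g'(0)) = 10 and h_1·m_1 + 2h_1·m_2 = 6(g'(5) - Δ_1) = -3.
Forward elimination and back-substitution give m_0 = 71/30, m_1 = -7/5, m_2 = -1/20.
On [3, 5], g'(x) = b_1 + 2c_1·(x - 3) + 3d_1·(x - 3)² with b_1 = Δ_1 - h_1(2m_1 + m_2)/6 = 29/20, c_1 = m_1/2 = -7/10, d_1 = (m_2 - m_1)/(6h_1) = 9/80. So g'(3) = 29/20.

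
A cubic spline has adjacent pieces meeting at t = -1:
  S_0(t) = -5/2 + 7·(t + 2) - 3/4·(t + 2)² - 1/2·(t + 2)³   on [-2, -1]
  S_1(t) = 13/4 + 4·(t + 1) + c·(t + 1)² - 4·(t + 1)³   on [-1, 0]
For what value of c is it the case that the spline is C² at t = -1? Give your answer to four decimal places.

-2.2500

S_0''(t) = -3/2 - 3·(t + 2), so S_0''(-1) = -9/2. On the right, S_1''(-1) = 2c, so c = -9/4.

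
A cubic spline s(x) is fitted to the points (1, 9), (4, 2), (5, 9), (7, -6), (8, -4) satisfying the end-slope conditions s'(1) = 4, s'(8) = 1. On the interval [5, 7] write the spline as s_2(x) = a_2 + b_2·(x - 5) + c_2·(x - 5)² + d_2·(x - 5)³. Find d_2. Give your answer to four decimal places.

Let M_i = s''(x_i). Step sizes h_i = 3, 1, 2, 1; slopes of the chords Δ_i = (y_(i+1) - y_i)/h_i = -7/3, 7, -15/2, 2.
  3·M_0 + 8·M_1 + 1·M_2 = 6(Δ_1 - Δ_0) = 56
  1·M_1 + 6·M_2 + 2·M_3 = 6(Δ_2 - Δ_1) = -87
  2·M_2 + 6·M_3 + 1·M_4 = 6(Δ_3 - Δ_2) = 57
Clamped end conditions give two more equations: 2h_0·M_0 + h_0·M_1 = 6(Δ_0 - s'(1)) = -38 and h_3·M_3 + 2h_3·M_4 = 6(s'(8) - Δ_3) = -6.
Forward elimination and back-substitution give M_0 = -10183/732, M_1 = 1849/122, M_2 = -5737/244, M_3 = 1187/61, M_4 = -1553/122.
On [5, 7], with s_2(x) = a_2 + b_2·(x - 5) + c_2·(x - 5)² + d_2·(x - 5)³: c_2 = M_2/2 = -5737/488, d_2 = (M_3 - M_2)/(6h_2) = 3495/976, b_2 = Δ_2 - h_2(2M_2 + M_3)/6 = 103/61.

3.5809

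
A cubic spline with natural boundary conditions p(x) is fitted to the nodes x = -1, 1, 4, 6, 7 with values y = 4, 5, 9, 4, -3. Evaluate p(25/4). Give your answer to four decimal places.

Let m_i = p''(x_i). Step sizes h_i = 2, 3, 2, 1; slopes of the chords Δ_i = (y_(i+1) - y_i)/h_i = 1/2, 4/3, -5/2, -7.
  2·m_0 + 10·m_1 + 3·m_2 = 6(Δ_1 - Δ_0) = 5
  3·m_1 + 10·m_2 + 2·m_3 = 6(Δ_2 - Δ_1) = -23
  2·m_2 + 6·m_3 + 1·m_4 = 6(Δ_3 - Δ_2) = -27
Natural end conditions: m_0 = m_4 = 0.
Forward elimination and back-substitution give m_0 = 0, m_1 = 266/253, m_2 = -465/253, m_3 = -1967/506, m_4 = 0.
On [6, 7], p(x) = 4 - 8659/1518·(x - 6) - 1967/1012·(x - 6)² + 1967/3036·(x - 6)³.
With (x - 6) = 1/4: p(25/4) = 159497/64768.

2.4626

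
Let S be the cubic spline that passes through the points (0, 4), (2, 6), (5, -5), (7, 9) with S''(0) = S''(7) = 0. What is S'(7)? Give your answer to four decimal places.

9.6520

With m_i denoting the second derivative at x_i, h_i = 2, 3, 2, and Δ_i = (y_(i+1) − y_i)/h_i = 1, -11/3, 7:
  2·m_0 + 10·m_1 + 3·m_2 = 6(Δ_1 - Δ_0) = -28
  3·m_1 + 10·m_2 + 2·m_3 = 6(Δ_2 - Δ_1) = 64
Natural end conditions: m_0 = m_3 = 0.
Solving the tridiagonal system: m_0 = 0, m_1 = -472/91, m_2 = 724/91, m_3 = 0.
On [5, 7], S'(x) = b_2 + 2c_2·(x - 5) + 3d_2·(x - 5)² with b_2 = Δ_2 - h_2(2m_2 + m_3)/6 = 463/273, c_2 = m_2/2 = 362/91, d_2 = (m_3 - m_2)/(6h_2) = -181/273. So S'(7) = 2635/273.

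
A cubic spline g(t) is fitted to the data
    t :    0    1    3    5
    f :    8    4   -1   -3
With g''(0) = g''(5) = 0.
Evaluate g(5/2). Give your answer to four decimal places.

With σ_i denoting the second derivative at x_i, h_i = 1, 2, 2, and Δ_i = (y_(i+1) − y_i)/h_i = -4, -5/2, -1:
  1·σ_0 + 6·σ_1 + 2·σ_2 = 6(Δ_1 - Δ_0) = 9
  2·σ_1 + 8·σ_2 + 2·σ_3 = 6(Δ_2 - Δ_1) = 9
Natural end conditions: σ_0 = σ_3 = 0.
Solving the tridiagonal system: σ_0 = 0, σ_1 = 27/22, σ_2 = 9/11, σ_3 = 0.
On [1, 3], g(t) = 4 - 79/22·(t - 1) + 27/44·(t - 1)² - 3/88·(t - 1)³.
With (t - 1) = 3/2: g(5/2) = -85/704.

-0.1207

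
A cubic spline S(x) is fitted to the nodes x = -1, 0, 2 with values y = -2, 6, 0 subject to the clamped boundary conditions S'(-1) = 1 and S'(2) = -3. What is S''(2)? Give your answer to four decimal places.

9.6667

Let M_i = S''(x_i). Step sizes h_i = 1, 2; slopes of the chords Δ_i = (y_(i+1) - y_i)/h_i = 8, -3.
  1·M_0 + 6·M_1 + 2·M_2 = 6(Δ_1 - Δ_0) = -66
Clamped end conditions give two more equations: 2h_0·M_0 + h_0·M_1 = 6(Δ_0 - S'(-1)) = 42 and h_1·M_1 + 2h_1·M_2 = 6(S'(2) - Δ_1) = 0.
Hence M_0 = 92/3, M_1 = -58/3, M_2 = 29/3.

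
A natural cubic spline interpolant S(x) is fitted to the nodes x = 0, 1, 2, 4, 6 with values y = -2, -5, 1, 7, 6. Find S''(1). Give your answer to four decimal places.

With M_i denoting the second derivative at x_i, h_i = 1, 1, 2, 2, and Δ_i = (y_(i+1) − y_i)/h_i = -3, 6, 3, -1/2:
  1·M_0 + 4·M_1 + 1·M_2 = 6(Δ_1 - Δ_0) = 54
  1·M_1 + 6·M_2 + 2·M_3 = 6(Δ_2 - Δ_1) = -18
  2·M_2 + 8·M_3 + 2·M_4 = 6(Δ_3 - Δ_2) = -21
Natural end conditions: M_0 = M_4 = 0.
Solving the tridiagonal system: M_0 = 0, M_1 = 59/4, M_2 = -5, M_3 = -11/8, M_4 = 0.

14.7500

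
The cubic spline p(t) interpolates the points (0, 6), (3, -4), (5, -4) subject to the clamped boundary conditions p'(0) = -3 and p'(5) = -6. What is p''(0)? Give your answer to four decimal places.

-2.9333

With M_i denoting the second derivative at x_i, h_i = 3, 2, and Δ_i = (y_(i+1) − y_i)/h_i = -10/3, 0:
  3·M_0 + 10·M_1 + 2·M_2 = 6(Δ_1 - Δ_0) = 20
Clamped end conditions give two more equations: 2h_0·M_0 + h_0·M_1 = 6(Δ_0 - p'(0)) = -2 and h_1·M_1 + 2h_1·M_2 = 6(p'(5) - Δ_1) = -36.
Solving: M_0 = -44/15, M_1 = 26/5, M_2 = -58/5.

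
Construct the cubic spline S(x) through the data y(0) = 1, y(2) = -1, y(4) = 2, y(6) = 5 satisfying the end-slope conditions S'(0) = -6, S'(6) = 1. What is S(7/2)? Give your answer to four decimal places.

1.2094

Write M_i for S''(x_i). With h_i = 2, 2, 2 and divided differences Δ_i = -1, 3/2, 3/2, the continuity of S' gives the tridiagonal system
  2·M_0 + 8·M_1 + 2·M_2 = 6(Δ_1 - Δ_0) = 15
  2·M_1 + 8·M_2 + 2·M_3 = 6(Δ_2 - Δ_1) = 0
Clamped end conditions give two more equations: 2h_0·M_0 + h_0·M_1 = 6(Δ_0 - S'(0)) = 30 and h_2·M_2 + 2h_2·M_3 = 6(S'(6) - Δ_2) = -3.
Solving the tridiagonal system: M_0 = 113/15, M_1 = -1/15, M_2 = 7/30, M_3 = -13/15.
On [2, 4], S(x) = -1 + 22/15·(x - 2) - 1/30·(x - 2)² + 1/40·(x - 2)³.
With (x - 2) = 3/2: S(7/2) = 387/320.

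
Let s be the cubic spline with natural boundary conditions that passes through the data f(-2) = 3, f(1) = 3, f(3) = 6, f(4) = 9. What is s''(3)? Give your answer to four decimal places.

Put M_i = s'' at the i-th knot. Here h = (3, 2, 1) and Δ = (0, 3/2, 3), so the interior equations h_(i-1)·M_(i-1) + 2(h_(i-1)+h_i)·M_i + h_i·M_(i+1) = 6(Δ_i − Δ_(i-1)) read
  3·M_0 + 10·M_1 + 2·M_2 = 6(Δ_1 - Δ_0) = 9
  2·M_1 + 6·M_2 + 1·M_3 = 6(Δ_2 - Δ_1) = 9
Natural end conditions: M_0 = M_3 = 0.
Hence M_0 = 0, M_1 = 9/14, M_2 = 9/7, M_3 = 0.

1.2857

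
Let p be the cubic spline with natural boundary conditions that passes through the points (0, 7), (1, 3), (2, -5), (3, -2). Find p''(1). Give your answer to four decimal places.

-10.8000

Put M_i = p'' at the i-th knot. Here h = (1, 1, 1) and Δ = (-4, -8, 3), so the interior equations h_(i-1)·M_(i-1) + 2(h_(i-1)+h_i)·M_i + h_i·M_(i+1) = 6(Δ_i − Δ_(i-1)) read
  1·M_0 + 4·M_1 + 1·M_2 = 6(Δ_1 - Δ_0) = -24
  1·M_1 + 4·M_2 + 1·M_3 = 6(Δ_2 - Δ_1) = 66
Natural end conditions: M_0 = M_3 = 0.
Forward elimination and back-substitution give M_0 = 0, M_1 = -54/5, M_2 = 96/5, M_3 = 0.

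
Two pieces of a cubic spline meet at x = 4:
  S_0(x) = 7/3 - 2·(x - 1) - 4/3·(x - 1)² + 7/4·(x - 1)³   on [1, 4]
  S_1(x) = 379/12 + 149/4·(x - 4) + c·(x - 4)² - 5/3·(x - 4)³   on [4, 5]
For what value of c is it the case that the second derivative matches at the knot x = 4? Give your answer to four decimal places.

14.4167

S_0''(x) = -8/3 + 21/2·(x - 1), so S_0''(4) = 173/6. On the right, S_1''(4) = 2c, so c = 173/12.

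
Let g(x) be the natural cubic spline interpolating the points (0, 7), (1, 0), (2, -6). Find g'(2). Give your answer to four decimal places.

-5.7500

Put M_i = g'' at the i-th knot. Here h = (1, 1) and Δ = (-7, -6), so the interior equations h_(i-1)·M_(i-1) + 2(h_(i-1)+h_i)·M_i + h_i·M_(i+1) = 6(Δ_i − Δ_(i-1)) read
  1·M_0 + 4·M_1 + 1·M_2 = 6(Δ_1 - Δ_0) = 6
Natural end conditions: M_0 = M_2 = 0.
Solving: M_0 = 0, M_1 = 3/2, M_2 = 0.
On [1, 2], g'(x) = b_1 + 2c_1·(x - 1) + 3d_1·(x - 1)² with b_1 = Δ_1 - h_1(2M_1 + M_2)/6 = -13/2, c_1 = M_1/2 = 3/4, d_1 = (M_2 - M_1)/(6h_1) = -1/4. So g'(2) = -23/4.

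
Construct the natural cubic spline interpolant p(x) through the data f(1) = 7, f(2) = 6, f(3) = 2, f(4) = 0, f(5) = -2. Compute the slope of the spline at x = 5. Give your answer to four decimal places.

With M_i denoting the second derivative at x_i, h_i = 1, 1, 1, 1, and Δ_i = (y_(i+1) − y_i)/h_i = -1, -4, -2, -2:
  1·M_0 + 4·M_1 + 1·M_2 = 6(Δ_1 - Δ_0) = -18
  1·M_1 + 4·M_2 + 1·M_3 = 6(Δ_2 - Δ_1) = 12
  1·M_2 + 4·M_3 + 1·M_4 = 6(Δ_3 - Δ_2) = 0
Natural end conditions: M_0 = M_4 = 0.
Solving the tridiagonal system: M_0 = 0, M_1 = -159/28, M_2 = 33/7, M_3 = -33/28, M_4 = 0.
On [4, 5], p'(x) = b_3 + 2c_3·(x - 4) + 3d_3·(x - 4)² with b_3 = Δ_3 - h_3(2M_3 + M_4)/6 = -45/28, c_3 = M_3/2 = -33/56, d_3 = (M_4 - M_3)/(6h_3) = 11/56. So p'(5) = -123/56.

-2.1964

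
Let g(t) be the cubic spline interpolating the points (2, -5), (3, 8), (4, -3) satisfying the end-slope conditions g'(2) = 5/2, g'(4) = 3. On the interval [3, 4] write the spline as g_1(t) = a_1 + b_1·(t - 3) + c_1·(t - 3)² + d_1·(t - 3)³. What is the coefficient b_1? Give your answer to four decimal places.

Put m_i = g'' at the i-th knot. Here h = (1, 1) and Δ = (13, -11), so the interior equations h_(i-1)·m_(i-1) + 2(h_(i-1)+h_i)·m_i + h_i·m_(i+1) = 6(Δ_i − Δ_(i-1)) read
  1·m_0 + 4·m_1 + 1·m_2 = 6(Δ_1 - Δ_0) = -144
Clamped end conditions give two more equations: 2h_0·m_0 + h_0·m_1 = 6(Δ_0 - g'(2)) = 63 and h_1·m_1 + 2h_1·m_2 = 6(g'(4) - Δ_1) = 84.
Solving the tridiagonal system: m_0 = 271/4, m_1 = -145/2, m_2 = 313/4.
On [3, 4], with g_1(t) = a_1 + b_1·(t - 3) + c_1·(t - 3)² + d_1·(t - 3)³: c_1 = m_1/2 = -145/4, d_1 = (m_2 - m_1)/(6h_1) = 201/8, b_1 = Δ_1 - h_1(2m_1 + m_2)/6 = 1/8.

0.1250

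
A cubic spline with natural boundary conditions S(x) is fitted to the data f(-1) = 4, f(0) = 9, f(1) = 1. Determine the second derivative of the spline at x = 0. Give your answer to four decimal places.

-19.5000

Let M_i = S''(x_i). Step sizes h_i = 1, 1; slopes of the chords Δ_i = (y_(i+1) - y_i)/h_i = 5, -8.
  1·M_0 + 4·M_1 + 1·M_2 = 6(Δ_1 - Δ_0) = -78
Natural end conditions: M_0 = M_2 = 0.
Solving the tridiagonal system: M_0 = 0, M_1 = -39/2, M_2 = 0.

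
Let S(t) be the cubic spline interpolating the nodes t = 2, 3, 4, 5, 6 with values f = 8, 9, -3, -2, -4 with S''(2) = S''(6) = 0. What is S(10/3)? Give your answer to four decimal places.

Write M_i for S''(x_i). With h_i = 1, 1, 1, 1 and divided differences Δ_i = 1, -12, 1, -2, the continuity of S' gives the tridiagonal system
  1·M_0 + 4·M_1 + 1·M_2 = 6(Δ_1 - Δ_0) = -78
  1·M_1 + 4·M_2 + 1·M_3 = 6(Δ_2 - Δ_1) = 78
  1·M_2 + 4·M_3 + 1·M_4 = 6(Δ_3 - Δ_2) = -18
Natural end conditions: M_0 = M_4 = 0.
Solving the tridiagonal system: M_0 = 0, M_1 = -375/14, M_2 = 204/7, M_3 = -165/14, M_4 = 0.
On [3, 4], S(t) = 9 - 111/14·(t - 3) - 375/28·(t - 3)² + 261/28·(t - 3)³.
With (t - 3) = 1/3: S(10/3) = 73/14.

5.2143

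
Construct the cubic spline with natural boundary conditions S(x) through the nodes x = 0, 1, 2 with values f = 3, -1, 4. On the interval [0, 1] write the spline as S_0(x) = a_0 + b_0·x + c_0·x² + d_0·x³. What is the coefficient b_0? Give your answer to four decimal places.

-6.2500

Put m_i = S'' at the i-th knot. Here h = (1, 1) and Δ = (-4, 5), so the interior equations h_(i-1)·m_(i-1) + 2(h_(i-1)+h_i)·m_i + h_i·m_(i+1) = 6(Δ_i − Δ_(i-1)) read
  1·m_0 + 4·m_1 + 1·m_2 = 6(Δ_1 - Δ_0) = 54
Natural end conditions: m_0 = m_2 = 0.
Solving the tridiagonal system: m_0 = 0, m_1 = 27/2, m_2 = 0.
On [0, 1], with S_0(x) = a_0 + b_0·x + c_0·x² + d_0·x³: c_0 = m_0/2 = 0, d_0 = (m_1 - m_0)/(6h_0) = 9/4, b_0 = Δ_0 - h_0(2m_0 + m_1)/6 = -25/4.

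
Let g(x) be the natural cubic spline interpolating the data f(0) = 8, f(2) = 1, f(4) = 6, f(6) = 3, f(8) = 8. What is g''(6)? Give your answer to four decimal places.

4.3929

Write m_i for g''(x_i). With h_i = 2, 2, 2, 2 and divided differences Δ_i = -7/2, 5/2, -3/2, 5/2, the continuity of g' gives the tridiagonal system
  2·m_0 + 8·m_1 + 2·m_2 = 6(Δ_1 - Δ_0) = 36
  2·m_1 + 8·m_2 + 2·m_3 = 6(Δ_2 - Δ_1) = -24
  2·m_2 + 8·m_3 + 2·m_4 = 6(Δ_3 - Δ_2) = 24
Natural end conditions: m_0 = m_4 = 0.
Solving the tridiagonal system: m_0 = 0, m_1 = 165/28, m_2 = -39/7, m_3 = 123/28, m_4 = 0.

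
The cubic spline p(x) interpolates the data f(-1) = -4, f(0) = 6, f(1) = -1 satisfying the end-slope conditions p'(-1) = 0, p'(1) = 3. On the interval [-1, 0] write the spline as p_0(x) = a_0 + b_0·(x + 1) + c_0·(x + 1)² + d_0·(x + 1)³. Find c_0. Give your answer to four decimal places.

Let M_i = p''(x_i). Step sizes h_i = 1, 1; slopes of the chords Δ_i = (y_(i+1) - y_i)/h_i = 10, -7.
  1·M_0 + 4·M_1 + 1·M_2 = 6(Δ_1 - Δ_0) = -102
Clamped end conditions give two more equations: 2h_0·M_0 + h_0·M_1 = 6(Δ_0 - p'(-1)) = 60 and h_1·M_1 + 2h_1·M_2 = 6(p'(1) - Δ_1) = 60.
Hence M_0 = 57, M_1 = -54, M_2 = 57.
On [-1, 0], with p_0(x) = a_0 + b_0·(x + 1) + c_0·(x + 1)² + d_0·(x + 1)³: c_0 = M_0/2 = 57/2, d_0 = (M_1 - M_0)/(6h_0) = -37/2, b_0 = Δ_0 - h_0(2M_0 + M_1)/6 = 0.

28.5000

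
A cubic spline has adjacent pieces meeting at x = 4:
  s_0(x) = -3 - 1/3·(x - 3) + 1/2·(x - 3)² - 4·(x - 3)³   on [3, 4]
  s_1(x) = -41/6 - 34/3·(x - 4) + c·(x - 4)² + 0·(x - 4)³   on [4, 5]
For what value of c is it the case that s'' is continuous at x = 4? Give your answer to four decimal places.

s_0''(x) = 1 - 24·(x - 3), so s_0''(4) = -23. On the right, s_1''(4) = 2c, so c = -23/2.

-11.5000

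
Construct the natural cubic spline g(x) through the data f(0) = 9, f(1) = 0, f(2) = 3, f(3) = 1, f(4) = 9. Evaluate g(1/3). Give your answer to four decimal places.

Let σ_i = g''(x_i). Step sizes h_i = 1, 1, 1, 1; slopes of the chords Δ_i = (y_(i+1) - y_i)/h_i = -9, 3, -2, 8.
  1·σ_0 + 4·σ_1 + 1·σ_2 = 6(Δ_1 - Δ_0) = 72
  1·σ_1 + 4·σ_2 + 1·σ_3 = 6(Δ_2 - Δ_1) = -30
  1·σ_2 + 4·σ_3 + 1·σ_4 = 6(Δ_3 - Δ_2) = 60
Natural end conditions: σ_0 = σ_4 = 0.
Solving: σ_0 = 0, σ_1 = 45/2, σ_2 = -18, σ_3 = 39/2, σ_4 = 0.
On [0, 1], g(x) = 9 - 51/4·x + 0·x² + 15/4·x³.
With x = 1/3: g(1/3) = 44/9.

4.8889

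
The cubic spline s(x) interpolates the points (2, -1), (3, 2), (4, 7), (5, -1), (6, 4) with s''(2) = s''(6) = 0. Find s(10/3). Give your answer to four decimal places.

4.4563

Put M_i = s'' at the i-th knot. Here h = (1, 1, 1, 1) and Δ = (3, 5, -8, 5), so the interior equations h_(i-1)·M_(i-1) + 2(h_(i-1)+h_i)·M_i + h_i·M_(i+1) = 6(Δ_i − Δ_(i-1)) read
  1·M_0 + 4·M_1 + 1·M_2 = 6(Δ_1 - Δ_0) = 12
  1·M_1 + 4·M_2 + 1·M_3 = 6(Δ_2 - Δ_1) = -78
  1·M_2 + 4·M_3 + 1·M_4 = 6(Δ_3 - Δ_2) = 78
Natural end conditions: M_0 = M_4 = 0.
Solving the tridiagonal system: M_0 = 0, M_1 = 285/28, M_2 = -201/7, M_3 = 747/28, M_4 = 0.
On [3, 4], s(x) = 2 + 179/28·(x - 3) + 285/56·(x - 3)² - 363/56·(x - 3)³.
With (x - 3) = 1/3: s(10/3) = 1123/252.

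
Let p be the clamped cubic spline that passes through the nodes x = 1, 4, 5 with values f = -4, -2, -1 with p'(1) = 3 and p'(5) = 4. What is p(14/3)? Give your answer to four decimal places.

-1.8889

Put M_i = p'' at the i-th knot. Here h = (3, 1) and Δ = (2/3, 1), so the interior equations h_(i-1)·M_(i-1) + 2(h_(i-1)+h_i)·M_i + h_i·M_(i+1) = 6(Δ_i − Δ_(i-1)) read
  3·M_0 + 8·M_1 + 1·M_2 = 6(Δ_1 - Δ_0) = 2
Clamped end conditions give two more equations: 2h_0·M_0 + h_0·M_1 = 6(Δ_0 - p'(1)) = -14 and h_1·M_1 + 2h_1·M_2 = 6(p'(5) - Δ_1) = 18.
Solving: M_0 = -7/3, M_1 = 0, M_2 = 9.
On [4, 5], p(x) = -2 - 1/2·(x - 4) + 0·(x - 4)² + 3/2·(x - 4)³.
With (x - 4) = 2/3: p(14/3) = -17/9.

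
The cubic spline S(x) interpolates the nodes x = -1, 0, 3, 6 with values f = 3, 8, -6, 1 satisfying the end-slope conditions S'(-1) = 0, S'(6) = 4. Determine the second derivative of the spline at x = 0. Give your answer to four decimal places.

Put σ_i = S'' at the i-th knot. Here h = (1, 3, 3) and Δ = (5, -14/3, 7/3), so the interior equations h_(i-1)·σ_(i-1) + 2(h_(i-1)+h_i)·σ_i + h_i·σ_(i+1) = 6(Δ_i − Δ_(i-1)) read
  1·σ_0 + 8·σ_1 + 3·σ_2 = 6(Δ_1 - Δ_0) = -58
  3·σ_1 + 12·σ_2 + 3·σ_3 = 6(Δ_2 - Δ_1) = 42
Clamped end conditions give two more equations: 2h_0·σ_0 + h_0·σ_1 = 6(Δ_0 - S'(-1)) = 30 and h_2·σ_2 + 2h_2·σ_3 = 6(S'(6) - Δ_2) = 10.
Forward elimination and back-substitution give σ_0 = 660/31, σ_1 = -390/31, σ_2 = 662/93, σ_3 = -176/93.

-12.5806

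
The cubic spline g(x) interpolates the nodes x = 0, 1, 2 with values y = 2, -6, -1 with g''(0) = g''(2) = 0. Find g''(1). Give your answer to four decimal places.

Put σ_i = g'' at the i-th knot. Here h = (1, 1) and Δ = (-8, 5), so the interior equations h_(i-1)·σ_(i-1) + 2(h_(i-1)+h_i)·σ_i + h_i·σ_(i+1) = 6(Δ_i − Δ_(i-1)) read
  1·σ_0 + 4·σ_1 + 1·σ_2 = 6(Δ_1 - Δ_0) = 78
Natural end conditions: σ_0 = σ_2 = 0.
Solving the tridiagonal system: σ_0 = 0, σ_1 = 39/2, σ_2 = 0.

19.5000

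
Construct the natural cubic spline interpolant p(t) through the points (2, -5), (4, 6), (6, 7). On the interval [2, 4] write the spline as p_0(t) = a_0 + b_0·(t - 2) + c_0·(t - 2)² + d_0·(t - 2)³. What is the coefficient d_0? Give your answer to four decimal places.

Write m_i for p''(x_i). With h_i = 2, 2 and divided differences Δ_i = 11/2, 1/2, the continuity of p' gives the tridiagonal system
  2·m_0 + 8·m_1 + 2·m_2 = 6(Δ_1 - Δ_0) = -30
Natural end conditions: m_0 = m_2 = 0.
Solving: m_0 = 0, m_1 = -15/4, m_2 = 0.
On [2, 4], with p_0(t) = a_0 + b_0·(t - 2) + c_0·(t - 2)² + d_0·(t - 2)³: c_0 = m_0/2 = 0, d_0 = (m_1 - m_0)/(6h_0) = -5/16, b_0 = Δ_0 - h_0(2m_0 + m_1)/6 = 27/4.

-0.3125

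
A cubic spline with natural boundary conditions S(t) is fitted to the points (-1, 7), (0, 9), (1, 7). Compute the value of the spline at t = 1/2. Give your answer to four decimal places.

Let m_i = S''(x_i). Step sizes h_i = 1, 1; slopes of the chords Δ_i = (y_(i+1) - y_i)/h_i = 2, -2.
  1·m_0 + 4·m_1 + 1·m_2 = 6(Δ_1 - Δ_0) = -24
Natural end conditions: m_0 = m_2 = 0.
Hence m_0 = 0, m_1 = -6, m_2 = 0.
On [0, 1], S(t) = 9 + 0·t - 3·t² + 1·t³.
With t = 1/2: S(1/2) = 67/8.

8.3750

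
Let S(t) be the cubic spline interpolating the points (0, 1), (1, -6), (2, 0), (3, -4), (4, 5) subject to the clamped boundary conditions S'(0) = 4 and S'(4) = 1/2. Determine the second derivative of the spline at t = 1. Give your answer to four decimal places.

41.8214

With σ_i denoting the second derivative at x_i, h_i = 1, 1, 1, 1, and Δ_i = (y_(i+1) − y_i)/h_i = -7, 6, -4, 9:
  1·σ_0 + 4·σ_1 + 1·σ_2 = 6(Δ_1 - Δ_0) = 78
  1·σ_1 + 4·σ_2 + 1·σ_3 = 6(Δ_2 - Δ_1) = -60
  1·σ_2 + 4·σ_3 + 1·σ_4 = 6(Δ_3 - Δ_2) = 78
Clamped end conditions give two more equations: 2h_0·σ_0 + h_0·σ_1 = 6(Δ_0 - S'(0)) = -66 and h_3·σ_3 + 2h_3·σ_4 = 6(S'(4) - Δ_3) = -51.
Solving: σ_0 = -3019/56, σ_1 = 1171/28, σ_2 = -283/8, σ_3 = 1111/28, σ_4 = -2539/56.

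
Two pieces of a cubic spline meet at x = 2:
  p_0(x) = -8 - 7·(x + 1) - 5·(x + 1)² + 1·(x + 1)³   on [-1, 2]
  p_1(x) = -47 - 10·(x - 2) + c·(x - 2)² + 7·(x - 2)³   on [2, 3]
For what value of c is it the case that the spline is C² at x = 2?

p_0''(x) = -10 + 6·(x + 1), so p_0''(2) = 8. On the right, p_1''(2) = 2c, so c = 4.

4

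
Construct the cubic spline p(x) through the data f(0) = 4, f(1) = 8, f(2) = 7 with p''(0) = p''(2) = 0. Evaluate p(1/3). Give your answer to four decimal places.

With σ_i denoting the second derivative at x_i, h_i = 1, 1, and Δ_i = (y_(i+1) − y_i)/h_i = 4, -1:
  1·σ_0 + 4·σ_1 + 1·σ_2 = 6(Δ_1 - Δ_0) = -30
Natural end conditions: σ_0 = σ_2 = 0.
Solving the tridiagonal system: σ_0 = 0, σ_1 = -15/2, σ_2 = 0.
On [0, 1], p(x) = 4 + 21/4·x + 0·x² - 5/4·x³.
With x = 1/3: p(1/3) = 154/27.

5.7037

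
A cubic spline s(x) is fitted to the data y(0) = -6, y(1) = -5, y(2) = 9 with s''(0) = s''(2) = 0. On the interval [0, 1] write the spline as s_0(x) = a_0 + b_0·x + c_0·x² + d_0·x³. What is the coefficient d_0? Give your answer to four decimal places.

3.2500

Let M_i = s''(x_i). Step sizes h_i = 1, 1; slopes of the chords Δ_i = (y_(i+1) - y_i)/h_i = 1, 14.
  1·M_0 + 4·M_1 + 1·M_2 = 6(Δ_1 - Δ_0) = 78
Natural end conditions: M_0 = M_2 = 0.
Solving the tridiagonal system: M_0 = 0, M_1 = 39/2, M_2 = 0.
On [0, 1], with s_0(x) = a_0 + b_0·x + c_0·x² + d_0·x³: c_0 = M_0/2 = 0, d_0 = (M_1 - M_0)/(6h_0) = 13/4, b_0 = Δ_0 - h_0(2M_0 + M_1)/6 = -9/4.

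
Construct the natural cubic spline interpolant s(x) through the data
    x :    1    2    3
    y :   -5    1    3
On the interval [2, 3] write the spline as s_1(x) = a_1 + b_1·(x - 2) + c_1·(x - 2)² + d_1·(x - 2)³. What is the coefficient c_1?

-3

Write m_i for s''(x_i). With h_i = 1, 1 and divided differences Δ_i = 6, 2, the continuity of s' gives the tridiagonal system
  1·m_0 + 4·m_1 + 1·m_2 = 6(Δ_1 - Δ_0) = -24
Natural end conditions: m_0 = m_2 = 0.
Forward elimination and back-substitution give m_0 = 0, m_1 = -6, m_2 = 0.
On [2, 3], with s_1(x) = a_1 + b_1·(x - 2) + c_1·(x - 2)² + d_1·(x - 2)³: c_1 = m_1/2 = -3, d_1 = (m_2 - m_1)/(6h_1) = 1, b_1 = Δ_1 - h_1(2m_1 + m_2)/6 = 4.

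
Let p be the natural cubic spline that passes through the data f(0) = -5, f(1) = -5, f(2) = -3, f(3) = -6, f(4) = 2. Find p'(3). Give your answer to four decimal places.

Put M_i = p'' at the i-th knot. Here h = (1, 1, 1, 1) and Δ = (0, 2, -3, 8), so the interior equations h_(i-1)·M_(i-1) + 2(h_(i-1)+h_i)·M_i + h_i·M_(i+1) = 6(Δ_i − Δ_(i-1)) read
  1·M_0 + 4·M_1 + 1·M_2 = 6(Δ_1 - Δ_0) = 12
  1·M_1 + 4·M_2 + 1·M_3 = 6(Δ_2 - Δ_1) = -30
  1·M_2 + 4·M_3 + 1·M_4 = 6(Δ_3 - Δ_2) = 66
Natural end conditions: M_0 = M_4 = 0.
Solving: M_0 = 0, M_1 = 183/28, M_2 = -99/7, M_3 = 561/28, M_4 = 0.
On [3, 4], p'(x) = b_3 + 2c_3·(x - 3) + 3d_3·(x - 3)² with b_3 = Δ_3 - h_3(2M_3 + M_4)/6 = 37/28, c_3 = M_3/2 = 561/56, d_3 = (M_4 - M_3)/(6h_3) = -187/56. So p'(3) = 37/28.

1.3214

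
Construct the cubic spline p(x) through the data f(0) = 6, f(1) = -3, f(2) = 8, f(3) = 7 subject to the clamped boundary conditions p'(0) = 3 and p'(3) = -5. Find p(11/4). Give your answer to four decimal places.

8.2875

With M_i denoting the second derivative at x_i, h_i = 1, 1, 1, and Δ_i = (y_(i+1) − y_i)/h_i = -9, 11, -1:
  1·M_0 + 4·M_1 + 1·M_2 = 6(Δ_1 - Δ_0) = 120
  1·M_1 + 4·M_2 + 1·M_3 = 6(Δ_2 - Δ_1) = -72
Clamped end conditions give two more equations: 2h_0·M_0 + h_0·M_1 = 6(Δ_0 - p'(0)) = -72 and h_2·M_2 + 2h_2·M_3 = 6(p'(3) - Δ_2) = -24.
Hence M_0 = -944/15, M_1 = 808/15, M_2 = -488/15, M_3 = 64/15.
On [2, 3], p(x) = 8 + 137/15·(x - 2) - 244/15·(x - 2)² + 92/15·(x - 2)³.
With (x - 2) = 3/4: p(11/4) = 663/80.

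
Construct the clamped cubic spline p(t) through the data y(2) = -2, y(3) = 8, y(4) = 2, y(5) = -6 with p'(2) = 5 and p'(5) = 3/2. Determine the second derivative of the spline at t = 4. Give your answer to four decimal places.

-2.7333

Put σ_i = p'' at the i-th knot. Here h = (1, 1, 1) and Δ = (10, -6, -8), so the interior equations h_(i-1)·σ_(i-1) + 2(h_(i-1)+h_i)·σ_i + h_i·σ_(i+1) = 6(Δ_i − Δ_(i-1)) read
  1·σ_0 + 4·σ_1 + 1·σ_2 = 6(Δ_1 - Δ_0) = -96
  1·σ_1 + 4·σ_2 + 1·σ_3 = 6(Δ_2 - Δ_1) = -12
Clamped end conditions give two more equations: 2h_0·σ_0 + h_0·σ_1 = 6(Δ_0 - p'(2)) = 30 and h_2·σ_2 + 2h_2·σ_3 = 6(p'(5) - Δ_2) = 57.
Hence σ_0 = 457/15, σ_1 = -464/15, σ_2 = -41/15, σ_3 = 448/15.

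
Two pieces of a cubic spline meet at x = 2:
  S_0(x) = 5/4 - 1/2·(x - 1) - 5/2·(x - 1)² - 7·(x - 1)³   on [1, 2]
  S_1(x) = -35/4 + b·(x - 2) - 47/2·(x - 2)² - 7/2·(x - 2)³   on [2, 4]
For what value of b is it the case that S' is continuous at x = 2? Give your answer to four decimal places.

S_0'(x) = -1/2 - 5·(x - 1) - 21·(x - 1)², so S_0'(2) = -53/2. On the right, S_1'(2) = b, so b = -53/2.

-26.5000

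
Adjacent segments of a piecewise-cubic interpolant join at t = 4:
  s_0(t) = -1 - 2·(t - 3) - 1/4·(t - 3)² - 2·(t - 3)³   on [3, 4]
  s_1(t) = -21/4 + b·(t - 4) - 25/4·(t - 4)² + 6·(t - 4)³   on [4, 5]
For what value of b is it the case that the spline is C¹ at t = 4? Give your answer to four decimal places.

-8.5000

s_0'(t) = -2 - 1/2·(t - 3) - 6·(t - 3)², so s_0'(4) = -17/2. On the right, s_1'(4) = b, so b = -17/2.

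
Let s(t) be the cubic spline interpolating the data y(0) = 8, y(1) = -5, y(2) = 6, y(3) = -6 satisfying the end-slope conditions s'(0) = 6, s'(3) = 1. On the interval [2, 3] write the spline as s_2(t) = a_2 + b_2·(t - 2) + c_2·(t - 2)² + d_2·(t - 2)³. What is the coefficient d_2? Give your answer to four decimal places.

24.7333

Put M_i = s'' at the i-th knot. Here h = (1, 1, 1) and Δ = (-13, 11, -12), so the interior equations h_(i-1)·M_(i-1) + 2(h_(i-1)+h_i)·M_i + h_i·M_(i+1) = 6(Δ_i − Δ_(i-1)) read
  1·M_0 + 4·M_1 + 1·M_2 = 6(Δ_1 - Δ_0) = 144
  1·M_1 + 4·M_2 + 1·M_3 = 6(Δ_2 - Δ_1) = -138
Clamped end conditions give two more equations: 2h_0·M_0 + h_0·M_1 = 6(Δ_0 - s'(0)) = -114 and h_2·M_2 + 2h_2·M_3 = 6(s'(3) - Δ_2) = 78.
Solving the tridiagonal system: M_0 = -1442/15, M_1 = 1174/15, M_2 = -1094/15, M_3 = 1132/15.
On [2, 3], with s_2(t) = a_2 + b_2·(t - 2) + c_2·(t - 2)² + d_2·(t - 2)³: c_2 = M_2/2 = -547/15, d_2 = (M_3 - M_2)/(6h_2) = 371/15, b_2 = Δ_2 - h_2(2M_2 + M_3)/6 = -4/15.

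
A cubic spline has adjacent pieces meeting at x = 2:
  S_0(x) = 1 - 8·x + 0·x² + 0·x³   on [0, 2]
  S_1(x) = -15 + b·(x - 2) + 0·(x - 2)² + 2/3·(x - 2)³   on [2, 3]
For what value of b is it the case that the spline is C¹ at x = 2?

S_0'(x) = -8 + 0·x + 0·x², so S_0'(2) = -8. On the right, S_1'(2) = b, so b = -8.

-8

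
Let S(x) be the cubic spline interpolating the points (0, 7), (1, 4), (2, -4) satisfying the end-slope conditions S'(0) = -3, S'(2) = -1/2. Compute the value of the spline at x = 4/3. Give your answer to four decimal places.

0.8704

Let m_i = S''(x_i). Step sizes h_i = 1, 1; slopes of the chords Δ_i = (y_(i+1) - y_i)/h_i = -3, -8.
  1·m_0 + 4·m_1 + 1·m_2 = 6(Δ_1 - Δ_0) = -30
Clamped end conditions give two more equations: 2h_0·m_0 + h_0·m_1 = 6(Δ_0 - S'(0)) = 0 and h_1·m_1 + 2h_1·m_2 = 6(S'(2) - Δ_1) = 45.
Forward elimination and back-substitution give m_0 = 35/4, m_1 = -35/2, m_2 = 125/4.
On [1, 2], S(x) = 4 - 59/8·(x - 1) - 35/4·(x - 1)² + 65/8·(x - 1)³.
With (x - 1) = 1/3: S(4/3) = 47/54.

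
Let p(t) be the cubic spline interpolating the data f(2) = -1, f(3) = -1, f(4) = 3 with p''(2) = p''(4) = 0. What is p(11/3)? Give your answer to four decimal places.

1.3704

Let m_i = p''(x_i). Step sizes h_i = 1, 1; slopes of the chords Δ_i = (y_(i+1) - y_i)/h_i = 0, 4.
  1·m_0 + 4·m_1 + 1·m_2 = 6(Δ_1 - Δ_0) = 24
Natural end conditions: m_0 = m_2 = 0.
Solving the tridiagonal system: m_0 = 0, m_1 = 6, m_2 = 0.
On [3, 4], p(t) = -1 + 2·(t - 3) + 3·(t - 3)² - 1·(t - 3)³.
With (t - 3) = 2/3: p(11/3) = 37/27.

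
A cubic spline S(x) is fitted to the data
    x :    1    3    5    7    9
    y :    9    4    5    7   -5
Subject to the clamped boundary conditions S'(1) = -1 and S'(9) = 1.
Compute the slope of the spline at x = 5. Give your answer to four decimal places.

Write M_i for S''(x_i). With h_i = 2, 2, 2, 2 and divided differences Δ_i = -5/2, 1/2, 1, -6, the continuity of S' gives the tridiagonal system
  2·M_0 + 8·M_1 + 2·M_2 = 6(Δ_1 - Δ_0) = 18
  2·M_1 + 8·M_2 + 2·M_3 = 6(Δ_2 - Δ_1) = 3
  2·M_2 + 8·M_3 + 2·M_4 = 6(Δ_3 - Δ_2) = -42
Clamped end conditions give two more equations: 2h_0·M_0 + h_0·M_1 = 6(Δ_0 - S'(1)) = -9 and h_3·M_3 + 2h_3·M_4 = 6(S'(9) - Δ_3) = 42.
Solving: M_0 = -199/56, M_1 = 73/28, M_2 = 17/8, M_3 = -269/28, M_4 = 857/56.
On [5, 7], S'(x) = b_2 + 2c_2·(x - 5) + 3d_2·(x - 5)² with b_2 = Δ_2 - h_2(2M_2 + M_3)/6 = 39/14, c_2 = M_2/2 = 17/16, d_2 = (M_3 - M_2)/(6h_2) = -219/224. So S'(5) = 39/14.

2.7857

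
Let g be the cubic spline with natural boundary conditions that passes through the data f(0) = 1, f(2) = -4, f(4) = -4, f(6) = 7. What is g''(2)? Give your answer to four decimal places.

Let M_i = g''(x_i). Step sizes h_i = 2, 2, 2; slopes of the chords Δ_i = (y_(i+1) - y_i)/h_i = -5/2, 0, 11/2.
  2·M_0 + 8·M_1 + 2·M_2 = 6(Δ_1 - Δ_0) = 15
  2·M_1 + 8·M_2 + 2·M_3 = 6(Δ_2 - Δ_1) = 33
Natural end conditions: M_0 = M_3 = 0.
Solving the tridiagonal system: M_0 = 0, M_1 = 9/10, M_2 = 39/10, M_3 = 0.

0.9000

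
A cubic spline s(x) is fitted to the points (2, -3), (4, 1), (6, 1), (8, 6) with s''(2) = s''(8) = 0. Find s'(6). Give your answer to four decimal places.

0.9000

With m_i denoting the second derivative at x_i, h_i = 2, 2, 2, and Δ_i = (y_(i+1) − y_i)/h_i = 2, 0, 5/2:
  2·m_0 + 8·m_1 + 2·m_2 = 6(Δ_1 - Δ_0) = -12
  2·m_1 + 8·m_2 + 2·m_3 = 6(Δ_2 - Δ_1) = 15
Natural end conditions: m_0 = m_3 = 0.
Forward elimination and back-substitution give m_0 = 0, m_1 = -21/10, m_2 = 12/5, m_3 = 0.
On [6, 8], s'(x) = b_2 + 2c_2·(x - 6) + 3d_2·(x - 6)² with b_2 = Δ_2 - h_2(2m_2 + m_3)/6 = 9/10, c_2 = m_2/2 = 6/5, d_2 = (m_3 - m_2)/(6h_2) = -1/5. So s'(6) = 9/10.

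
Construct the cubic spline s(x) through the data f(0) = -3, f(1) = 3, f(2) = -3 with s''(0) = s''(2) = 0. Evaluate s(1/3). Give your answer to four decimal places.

-0.1111

With m_i denoting the second derivative at x_i, h_i = 1, 1, and Δ_i = (y_(i+1) − y_i)/h_i = 6, -6:
  1·m_0 + 4·m_1 + 1·m_2 = 6(Δ_1 - Δ_0) = -72
Natural end conditions: m_0 = m_2 = 0.
Solving: m_0 = 0, m_1 = -18, m_2 = 0.
On [0, 1], s(x) = -3 + 9·x + 0·x² - 3·x³.
With x = 1/3: s(1/3) = -1/9.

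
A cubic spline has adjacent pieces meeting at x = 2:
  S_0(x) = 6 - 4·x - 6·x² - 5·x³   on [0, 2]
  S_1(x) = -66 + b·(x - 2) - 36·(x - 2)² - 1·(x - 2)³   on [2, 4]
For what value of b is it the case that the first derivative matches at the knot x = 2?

S_0'(x) = -4 - 12·x - 15·x², so S_0'(2) = -88. On the right, S_1'(2) = b, so b = -88.

-88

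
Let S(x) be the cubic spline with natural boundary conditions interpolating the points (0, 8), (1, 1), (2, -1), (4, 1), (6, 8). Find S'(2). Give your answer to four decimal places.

Let M_i = S''(x_i). Step sizes h_i = 1, 1, 2, 2; slopes of the chords Δ_i = (y_(i+1) - y_i)/h_i = -7, -2, 1, 7/2.
  1·M_0 + 4·M_1 + 1·M_2 = 6(Δ_1 - Δ_0) = 30
  1·M_1 + 6·M_2 + 2·M_3 = 6(Δ_2 - Δ_1) = 18
  2·M_2 + 8·M_3 + 2·M_4 = 6(Δ_3 - Δ_2) = 15
Natural end conditions: M_0 = M_4 = 0.
Hence M_0 = 0, M_1 = 201/28, M_2 = 9/7, M_3 = 87/56, M_4 = 0.
On [2, 4], S'(x) = b_2 + 2c_2·(x - 2) + 3d_2·(x - 2)² with b_2 = Δ_2 - h_2(2M_2 + M_3)/6 = -3/8, c_2 = M_2/2 = 9/14, d_2 = (M_3 - M_2)/(6h_2) = 5/224. So S'(2) = -3/8.

-0.3750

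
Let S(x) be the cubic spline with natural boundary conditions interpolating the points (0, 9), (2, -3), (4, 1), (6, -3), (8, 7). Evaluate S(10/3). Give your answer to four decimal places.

With σ_i denoting the second derivative at x_i, h_i = 2, 2, 2, 2, and Δ_i = (y_(i+1) − y_i)/h_i = -6, 2, -2, 5:
  2·σ_0 + 8·σ_1 + 2·σ_2 = 6(Δ_1 - Δ_0) = 48
  2·σ_1 + 8·σ_2 + 2·σ_3 = 6(Δ_2 - Δ_1) = -24
  2·σ_2 + 8·σ_3 + 2·σ_4 = 6(Δ_3 - Δ_2) = 42
Natural end conditions: σ_0 = σ_4 = 0.
Solving: σ_0 = 0, σ_1 = 429/56, σ_2 = -93/14, σ_3 = 387/56, σ_4 = 0.
On [2, 4], S(x) = -3 - 25/28·(x - 2) + 429/112·(x - 2)² - 267/224·(x - 2)³.
With (x - 2) = 4/3: S(10/3) = -13/63.

-0.2063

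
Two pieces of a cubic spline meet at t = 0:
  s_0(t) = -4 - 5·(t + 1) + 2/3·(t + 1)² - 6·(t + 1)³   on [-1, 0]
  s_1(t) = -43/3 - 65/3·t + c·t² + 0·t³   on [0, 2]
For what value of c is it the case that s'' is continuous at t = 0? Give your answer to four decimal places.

-17.3333

s_0''(t) = 4/3 - 36·(t + 1), so s_0''(0) = -104/3. On the right, s_1''(0) = 2c, so c = -52/3.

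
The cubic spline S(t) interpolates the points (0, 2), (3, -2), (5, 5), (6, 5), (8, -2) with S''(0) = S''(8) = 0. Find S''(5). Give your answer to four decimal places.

-4.2883

Write σ_i for S''(x_i). With h_i = 3, 2, 1, 2 and divided differences Δ_i = -4/3, 7/2, 0, -7/2, the continuity of S' gives the tridiagonal system
  3·σ_0 + 10·σ_1 + 2·σ_2 = 6(Δ_1 - Δ_0) = 29
  2·σ_1 + 6·σ_2 + 1·σ_3 = 6(Δ_2 - Δ_1) = -21
  1·σ_2 + 6·σ_3 + 2·σ_4 = 6(Δ_3 - Δ_2) = -21
Natural end conditions: σ_0 = σ_4 = 0.
Solving: σ_0 = 0, σ_1 = 1225/326, σ_2 = -699/163, σ_3 = -454/163, σ_4 = 0.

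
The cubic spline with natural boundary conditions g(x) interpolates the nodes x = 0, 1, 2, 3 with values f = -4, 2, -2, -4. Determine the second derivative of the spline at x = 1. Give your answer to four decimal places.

-16.8000

Let m_i = g''(x_i). Step sizes h_i = 1, 1, 1; slopes of the chords Δ_i = (y_(i+1) - y_i)/h_i = 6, -4, -2.
  1·m_0 + 4·m_1 + 1·m_2 = 6(Δ_1 - Δ_0) = -60
  1·m_1 + 4·m_2 + 1·m_3 = 6(Δ_2 - Δ_1) = 12
Natural end conditions: m_0 = m_3 = 0.
Solving the tridiagonal system: m_0 = 0, m_1 = -84/5, m_2 = 36/5, m_3 = 0.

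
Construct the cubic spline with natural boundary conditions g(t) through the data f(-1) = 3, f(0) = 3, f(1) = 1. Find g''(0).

-3

With M_i denoting the second derivative at x_i, h_i = 1, 1, and Δ_i = (y_(i+1) − y_i)/h_i = 0, -2:
  1·M_0 + 4·M_1 + 1·M_2 = 6(Δ_1 - Δ_0) = -12
Natural end conditions: M_0 = M_2 = 0.
Solving: M_0 = 0, M_1 = -3, M_2 = 0.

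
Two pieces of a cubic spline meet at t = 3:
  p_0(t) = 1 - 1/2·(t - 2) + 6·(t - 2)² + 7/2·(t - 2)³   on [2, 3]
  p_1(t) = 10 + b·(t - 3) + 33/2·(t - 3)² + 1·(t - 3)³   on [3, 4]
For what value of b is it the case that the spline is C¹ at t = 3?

22

p_0'(t) = -1/2 + 12·(t - 2) + 21/2·(t - 2)², so p_0'(3) = 22. On the right, p_1'(3) = b, so b = 22.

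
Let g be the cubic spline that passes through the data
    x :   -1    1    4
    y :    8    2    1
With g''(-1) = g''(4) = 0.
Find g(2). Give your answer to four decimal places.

0.7778

Put m_i = g'' at the i-th knot. Here h = (2, 3) and Δ = (-3, -1/3), so the interior equations h_(i-1)·m_(i-1) + 2(h_(i-1)+h_i)·m_i + h_i·m_(i+1) = 6(Δ_i − Δ_(i-1)) read
  2·m_0 + 10·m_1 + 3·m_2 = 6(Δ_1 - Δ_0) = 16
Natural end conditions: m_0 = m_2 = 0.
Forward elimination and back-substitution give m_0 = 0, m_1 = 8/5, m_2 = 0.
On [1, 4], g(x) = 2 - 29/15·(x - 1) + 4/5·(x - 1)² - 4/45·(x - 1)³.
With (x - 1) = 1: g(2) = 7/9.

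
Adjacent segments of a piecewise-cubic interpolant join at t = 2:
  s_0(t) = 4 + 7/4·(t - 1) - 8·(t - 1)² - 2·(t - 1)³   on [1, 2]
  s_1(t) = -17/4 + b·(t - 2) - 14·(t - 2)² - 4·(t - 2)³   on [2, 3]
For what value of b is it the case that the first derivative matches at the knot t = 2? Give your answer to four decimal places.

s_0'(t) = 7/4 - 16·(t - 1) - 6·(t - 1)², so s_0'(2) = -81/4. On the right, s_1'(2) = b, so b = -81/4.

-20.2500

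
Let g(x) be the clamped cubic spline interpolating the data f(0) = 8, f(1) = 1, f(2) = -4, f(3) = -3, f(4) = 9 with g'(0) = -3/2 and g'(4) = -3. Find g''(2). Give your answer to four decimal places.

With M_i denoting the second derivative at x_i, h_i = 1, 1, 1, 1, and Δ_i = (y_(i+1) − y_i)/h_i = -7, -5, 1, 12:
  1·M_0 + 4·M_1 + 1·M_2 = 6(Δ_1 - Δ_0) = 12
  1·M_1 + 4·M_2 + 1·M_3 = 6(Δ_2 - Δ_1) = 36
  1·M_2 + 4·M_3 + 1·M_4 = 6(Δ_3 - Δ_2) = 66
Clamped end conditions give two more equations: 2h_0·M_0 + h_0·M_1 = 6(Δ_0 - g'(0)) = -33 and h_3·M_3 + 2h_3·M_4 = 6(g'(4) - Δ_3) = -90.
Solving the tridiagonal system: M_0 = -1161/56, M_1 = 237/28, M_2 = -9/8, M_3 = 897/28, M_4 = -3417/56.

-1.1250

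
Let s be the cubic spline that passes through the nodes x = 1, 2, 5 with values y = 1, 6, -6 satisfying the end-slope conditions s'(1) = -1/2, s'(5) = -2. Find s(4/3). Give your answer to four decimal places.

1.8843

Write σ_i for s''(x_i). With h_i = 1, 3 and divided differences Δ_i = 5, -4, the continuity of s' gives the tridiagonal system
  1·σ_0 + 8·σ_1 + 3·σ_2 = 6(Δ_1 - Δ_0) = -54
Clamped end conditions give two more equations: 2h_0·σ_0 + h_0·σ_1 = 6(Δ_0 - s'(1)) = 33 and h_1·σ_1 + 2h_1·σ_2 = 6(s'(5) - Δ_1) = 12.
Solving the tridiagonal system: σ_0 = 183/8, σ_1 = -51/4, σ_2 = 67/8.
On [1, 2], s(x) = 1 - 1/2·(x - 1) + 183/16·(x - 1)² - 95/16·(x - 1)³.
With (x - 1) = 1/3: s(4/3) = 407/216.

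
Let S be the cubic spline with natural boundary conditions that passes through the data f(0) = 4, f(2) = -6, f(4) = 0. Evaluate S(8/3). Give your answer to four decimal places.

-5.4815

Put M_i = S'' at the i-th knot. Here h = (2, 2) and Δ = (-5, 3), so the interior equations h_(i-1)·M_(i-1) + 2(h_(i-1)+h_i)·M_i + h_i·M_(i+1) = 6(Δ_i − Δ_(i-1)) read
  2·M_0 + 8·M_1 + 2·M_2 = 6(Δ_1 - Δ_0) = 48
Natural end conditions: M_0 = M_2 = 0.
Solving the tridiagonal system: M_0 = 0, M_1 = 6, M_2 = 0.
On [2, 4], S(x) = -6 - 1·(x - 2) + 3·(x - 2)² - 1/2·(x - 2)³.
With (x - 2) = 2/3: S(8/3) = -148/27.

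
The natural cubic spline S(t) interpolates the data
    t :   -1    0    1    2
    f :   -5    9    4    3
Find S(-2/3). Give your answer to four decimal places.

Let M_i = S''(x_i). Step sizes h_i = 1, 1, 1; slopes of the chords Δ_i = (y_(i+1) - y_i)/h_i = 14, -5, -1.
  1·M_0 + 4·M_1 + 1·M_2 = 6(Δ_1 - Δ_0) = -114
  1·M_1 + 4·M_2 + 1·M_3 = 6(Δ_2 - Δ_1) = 24
Natural end conditions: M_0 = M_3 = 0.
Forward elimination and back-substitution give M_0 = 0, M_1 = -32, M_2 = 14, M_3 = 0.
On [-1, 0], S(t) = -5 + 58/3·(t + 1) + 0·(t + 1)² - 16/3·(t + 1)³.
With (t + 1) = 1/3: S(-2/3) = 101/81.

1.2469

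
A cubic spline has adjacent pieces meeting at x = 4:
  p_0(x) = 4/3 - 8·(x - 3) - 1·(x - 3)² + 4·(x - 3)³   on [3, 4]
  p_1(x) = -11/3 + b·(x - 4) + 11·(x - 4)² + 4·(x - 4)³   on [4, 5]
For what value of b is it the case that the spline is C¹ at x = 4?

p_0'(x) = -8 - 2·(x - 3) + 12·(x - 3)², so p_0'(4) = 2. On the right, p_1'(4) = b, so b = 2.

2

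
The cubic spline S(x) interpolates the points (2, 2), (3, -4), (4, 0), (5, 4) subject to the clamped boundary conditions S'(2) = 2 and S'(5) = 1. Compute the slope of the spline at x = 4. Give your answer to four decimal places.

Put M_i = S'' at the i-th knot. Here h = (1, 1, 1) and Δ = (-6, 4, 4), so the interior equations h_(i-1)·M_(i-1) + 2(h_(i-1)+h_i)·M_i + h_i·M_(i+1) = 6(Δ_i − Δ_(i-1)) read
  1·M_0 + 4·M_1 + 1·M_2 = 6(Δ_1 - Δ_0) = 60
  1·M_1 + 4·M_2 + 1·M_3 = 6(Δ_2 - Δ_1) = 0
Clamped end conditions give two more equations: 2h_0·M_0 + h_0·M_1 = 6(Δ_0 - S'(2)) = -48 and h_2·M_2 + 2h_2·M_3 = 6(S'(5) - Δ_2) = -18.
Hence M_0 = -110/3, M_1 = 76/3, M_2 = -14/3, M_3 = -20/3.
On [4, 5], S'(x) = b_2 + 2c_2·(x - 4) + 3d_2·(x - 4)² with b_2 = Δ_2 - h_2(2M_2 + M_3)/6 = 20/3, c_2 = M_2/2 = -7/3, d_2 = (M_3 - M_2)/(6h_2) = -1/3. So S'(4) = 20/3.

6.6667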